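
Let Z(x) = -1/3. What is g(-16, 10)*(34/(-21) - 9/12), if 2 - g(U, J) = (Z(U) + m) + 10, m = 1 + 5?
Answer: 8159/252 ≈ 32.377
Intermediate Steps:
Z(x) = -1/3 (Z(x) = -1*1/3 = -1/3)
m = 6
g(U, J) = -41/3 (g(U, J) = 2 - ((-1/3 + 6) + 10) = 2 - (17/3 + 10) = 2 - 1*47/3 = 2 - 47/3 = -41/3)
g(-16, 10)*(34/(-21) - 9/12) = -41*(34/(-21) - 9/12)/3 = -41*(34*(-1/21) - 9*1/12)/3 = -41*(-34/21 - 3/4)/3 = -41/3*(-199/84) = 8159/252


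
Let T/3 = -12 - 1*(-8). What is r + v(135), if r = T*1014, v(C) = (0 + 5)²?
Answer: -12143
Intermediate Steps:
v(C) = 25 (v(C) = 5² = 25)
T = -12 (T = 3*(-12 - 1*(-8)) = 3*(-12 + 8) = 3*(-4) = -12)
r = -12168 (r = -12*1014 = -12168)
r + v(135) = -12168 + 25 = -12143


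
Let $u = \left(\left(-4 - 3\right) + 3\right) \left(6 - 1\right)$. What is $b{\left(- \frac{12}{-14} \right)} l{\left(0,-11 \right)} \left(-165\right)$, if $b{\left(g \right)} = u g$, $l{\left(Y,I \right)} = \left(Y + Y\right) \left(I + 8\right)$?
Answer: $0$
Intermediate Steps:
$u = -20$ ($u = \left(\left(-4 - 3\right) + 3\right) 5 = \left(-7 + 3\right) 5 = \left(-4\right) 5 = -20$)
$l{\left(Y,I \right)} = 2 Y \left(8 + I\right)$
$b{\left(g \right)} = - 20 g$
$b{\left(- \frac{12}{-14} \right)} l{\left(0,-11 \right)} \left(-165\right) = - 20 \left(- \frac{12}{-14}\right) 2 \cdot 0 \left(8 - 11\right) \left(-165\right) = - 20 \left(\left(-12\right) \left(- \frac{1}{14}\right)\right) 2 \cdot 0 \left(-3\right) \left(-165\right) = \left(-20\right) \frac{6}{7} \cdot 0 \left(-165\right) = \left(- \frac{120}{7}\right) 0 \left(-165\right) = 0 \left(-165\right) = 0$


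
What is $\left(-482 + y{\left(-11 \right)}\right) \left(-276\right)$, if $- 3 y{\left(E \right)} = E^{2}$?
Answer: $144164$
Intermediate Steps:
$y{\left(E \right)} = - \frac{E^{2}}{3}$
$\left(-482 + y{\left(-11 \right)}\right) \left(-276\right) = \left(-482 - \frac{\left(-11\right)^{2}}{3}\right) \left(-276\right) = \left(-482 - \frac{121}{3}\right) \left(-276\right) = \left(- \frac{1567}{3}\right) \left(-276\right) = 144164$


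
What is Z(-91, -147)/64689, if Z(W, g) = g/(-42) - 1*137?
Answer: -89/43126 ≈ -0.0020637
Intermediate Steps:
Z(W, g) = -137 - g/42 (Z(W, g) = g*(-1/42) - 137 = -g/42 - 137 = -137 - g/42)
Z(-91, -147)/64689 = (-137 - 1/42*(-147))/64689 = (-137 + 7/2)*(1/64689) = -267/2*1/64689 = -89/43126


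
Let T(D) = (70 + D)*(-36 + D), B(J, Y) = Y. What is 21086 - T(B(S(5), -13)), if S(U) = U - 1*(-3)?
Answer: 23879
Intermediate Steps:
S(U) = 3 + U (S(U) = U + 3 = 3 + U)
T(D) = (-36 + D)*(70 + D)
21086 - T(B(S(5), -13)) = 21086 - (-2520 + (-13)² + 34*(-13)) = 21086 - (-2520 + 169 - 442) = 21086 - 1*(-2793) = 21086 + 2793 = 23879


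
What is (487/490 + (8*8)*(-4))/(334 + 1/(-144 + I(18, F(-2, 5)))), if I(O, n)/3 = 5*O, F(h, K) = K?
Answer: -1124577/1472975 ≈ -0.76347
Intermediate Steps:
I(O, n) = 15*O (I(O, n) = 3*(5*O) = 15*O)
(487/490 + (8*8)*(-4))/(334 + 1/(-144 + I(18, F(-2, 5)))) = (487/490 + (8*8)*(-4))/(334 + 1/(-144 + 15*18)) = (487*(1/490) + 64*(-4))/(334 + 1/(-144 + 270)) = (487/490 - 256)/(334 + 1/126) = -124953/(490*(334 + 1/126)) = -124953/(490*42085/126) = -124953/490*126/42085 = -1124577/1472975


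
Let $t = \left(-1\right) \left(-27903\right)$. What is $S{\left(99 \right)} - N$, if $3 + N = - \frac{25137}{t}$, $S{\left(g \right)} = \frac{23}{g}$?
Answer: $\frac{3805841}{920799} \approx 4.1332$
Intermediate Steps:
$t = 27903$
$N = - \frac{36282}{9301}$ ($N = -3 - \frac{25137}{27903} = -3 - \frac{8379}{9301} = - \frac{36282}{9301} \approx -3.9009$)
$S{\left(99 \right)} - N = \frac{23}{99} - - \frac{36282}{9301} = 23 \cdot \frac{1}{99} + \frac{36282}{9301} = \frac{23}{99} + \frac{36282}{9301} = \frac{3805841}{920799}$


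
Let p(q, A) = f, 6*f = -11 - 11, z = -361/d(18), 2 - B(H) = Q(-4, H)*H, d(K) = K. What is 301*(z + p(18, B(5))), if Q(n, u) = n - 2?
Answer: -128527/18 ≈ -7140.4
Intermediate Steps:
Q(n, u) = -2 + n
B(H) = 2 + 6*H (B(H) = 2 - (-2 - 4)*H = 2 - (-6)*H = 2 + 6*H)
z = -361/18 ≈ -20.056
f = -11/3 (f = (-11 - 11)/6 = (⅙)*(-22) = -11/3 ≈ -3.6667)
p(q, A) = -11/3
301*(z + p(18, B(5))) = 301*(-361/18 - 11/3) = 301*(-427/18) = -128527/18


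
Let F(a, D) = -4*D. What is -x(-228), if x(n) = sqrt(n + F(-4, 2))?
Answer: -2*I*sqrt(59) ≈ -15.362*I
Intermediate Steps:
x(n) = sqrt(-8 + n) (x(n) = sqrt(n - 4*2) = sqrt(n - 8) = sqrt(-8 + n))
-x(-228) = -sqrt(-8 - 228) = -sqrt(-236) = -2*I*sqrt(59)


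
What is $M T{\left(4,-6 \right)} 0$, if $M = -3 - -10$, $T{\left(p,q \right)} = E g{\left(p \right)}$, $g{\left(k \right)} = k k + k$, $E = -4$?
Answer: $0$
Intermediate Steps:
$g{\left(k \right)} = k + k^{2}$ ($g{\left(k \right)} = k^{2} + k = k + k^{2}$)
$T{\left(p,q \right)} = - 4 p \left(1 + p\right)$
$M = 7$ ($M = -3 + 10 = 7$)
$M T{\left(4,-6 \right)} 0 = 7 \left(\left(-4\right) 4 \left(1 + 4\right)\right) 0 = 7 \left(\left(-4\right) 4 \cdot 5\right) 0 = 7 \left(-80\right) 0 = \left(-560\right) 0 = 0$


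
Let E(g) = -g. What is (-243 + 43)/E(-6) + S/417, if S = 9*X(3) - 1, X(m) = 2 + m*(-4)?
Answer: -13991/417 ≈ -33.552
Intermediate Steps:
X(m) = 2 - 4*m
S = -91 (S = 9*(2 - 4*3) - 1 = 9*(2 - 12) - 1 = 9*(-10) - 1 = -90 - 1 = -91)
(-243 + 43)/E(-6) + S/417 = (-243 + 43)/((-1*(-6))) - 91/417 = -200/6 - 91*1/417 = -200*⅙ - 91/417 = -100/3 - 91/417 = -13991/417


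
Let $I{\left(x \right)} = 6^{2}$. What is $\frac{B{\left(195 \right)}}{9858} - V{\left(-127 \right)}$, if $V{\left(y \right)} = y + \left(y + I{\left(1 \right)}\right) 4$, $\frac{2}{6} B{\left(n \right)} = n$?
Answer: $\frac{1613621}{3286} \approx 491.06$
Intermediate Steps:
$I{\left(x \right)} = 36$
$B{\left(n \right)} = 3 n$
$V{\left(y \right)} = 144 + 5 y$ ($V{\left(y \right)} = y + \left(y + 36\right) 4 = y + \left(36 + y\right) 4 = y + \left(144 + 4 y\right) = 144 + 5 y$)
$\frac{B{\left(195 \right)}}{9858} - V{\left(-127 \right)} = \frac{3 \cdot 195}{9858} - \left(144 + 5 \left(-127\right)\right) = 585 \cdot \frac{1}{9858} - \left(144 - 635\right) = \frac{195}{3286} - -491 = \frac{195}{3286} + 491 = \frac{1613621}{3286}$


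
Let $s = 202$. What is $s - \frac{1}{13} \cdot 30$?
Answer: $\frac{2596}{13} \approx 199.69$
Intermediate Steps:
$s - \frac{1}{13} \cdot 30 = 202 - \frac{1}{13} \cdot 30 = 202 - \frac{30}{13} = \frac{2596}{13}$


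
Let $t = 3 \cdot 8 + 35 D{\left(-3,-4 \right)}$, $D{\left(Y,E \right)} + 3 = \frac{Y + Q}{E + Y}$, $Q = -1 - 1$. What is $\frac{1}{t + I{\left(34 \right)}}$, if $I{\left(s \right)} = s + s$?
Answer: $\frac{1}{12} \approx 0.083333$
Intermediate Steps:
$I{\left(s \right)} = 2 s$
$Q = -2$
$D{\left(Y,E \right)} = -3 + \frac{-2 + Y}{E + Y}$ ($D{\left(Y,E \right)} = -3 + \frac{Y - 2}{E + Y} = -3 + \frac{-2 + Y}{E + Y}$)
$t = -56$ ($t = 3 \cdot 8 + 35 \frac{-2 - -12 - -6}{-4 - 3} = 24 + 35 \frac{-2 + 12 + 6}{-7} = 24 + 35 \left(\left(- \frac{1}{7}\right) 16\right) = 24 + 35 \left(- \frac{16}{7}\right) = 24 - 80 = -56$)
$\frac{1}{t + I{\left(34 \right)}} = \frac{1}{-56 + 2 \cdot 34} = \frac{1}{-56 + 68} = \frac{1}{12}$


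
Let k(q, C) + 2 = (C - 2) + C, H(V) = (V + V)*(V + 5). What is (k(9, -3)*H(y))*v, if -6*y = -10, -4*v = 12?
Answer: 2000/3 ≈ 666.67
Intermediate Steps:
v = -3 (v = -1/4*12 = -3)
y = 5/3 (y = -1/6*(-10) = 5/3 ≈ 1.6667)
H(V) = 2*V*(5 + V) (H(V) = (2*V)*(5 + V) = 2*V*(5 + V))
k(q, C) = -4 + 2*C (k(q, C) = -2 + ((C - 2) + C) = -2 + ((-2 + C) + C) = -2 + (-2 + 2*C) = -4 + 2*C)
(k(9, -3)*H(y))*v = ((-4 + 2*(-3))*(2*(5/3)*(5 + 5/3)))*(-3) = ((-4 - 6)*(2*(5/3)*(20/3)))*(-3) = -10*200/9*(-3) = -2000/9*(-3) = 2000/3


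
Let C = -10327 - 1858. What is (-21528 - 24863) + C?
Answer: -58576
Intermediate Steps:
C = -12185
(-21528 - 24863) + C = (-21528 - 24863) - 12185 = -46391 - 12185 = -58576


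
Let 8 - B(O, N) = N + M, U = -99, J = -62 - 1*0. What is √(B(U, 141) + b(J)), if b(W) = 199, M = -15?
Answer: 9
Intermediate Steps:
J = -62 (J = -62 + 0 = -62)
B(O, N) = 23 - N (B(O, N) = 8 - (N - 15) = 8 - (-15 + N) = 8 + (15 - N) = 23 - N)
√(B(U, 141) + b(J)) = √((23 - 1*141) + 199) = √((23 - 141) + 199) = √(-118 + 199) = √81 = 9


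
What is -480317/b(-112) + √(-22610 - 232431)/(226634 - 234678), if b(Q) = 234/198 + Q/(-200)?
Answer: -132087175/479 - I*√255041/8044 ≈ -2.7576e+5 - 0.062782*I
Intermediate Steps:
b(Q) = 13/11 - Q/200 (b(Q) = 234*(1/198) + Q*(-1/200) = 13/11 - Q/200)
-480317/b(-112) + √(-22610 - 232431)/(226634 - 234678) = -480317/(13/11 - 1/200*(-112)) + √(-22610 - 232431)/(226634 - 234678) = -480317/(13/11 + 14/25) + √(-255041)/(-8044) = -480317/479/275 + (I*√255041)*(-1/8044) = -480317*275/479 - I*√255041/8044 = -132087175/479 - I*√255041/8044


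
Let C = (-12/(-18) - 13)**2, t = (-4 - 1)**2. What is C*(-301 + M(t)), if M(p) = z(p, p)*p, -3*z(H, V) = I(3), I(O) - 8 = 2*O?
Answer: -1715357/27 ≈ -63532.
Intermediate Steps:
I(O) = 8 + 2*O
z(H, V) = -14/3 (z(H, V) = -(8 + 2*3)/3 = -(8 + 6)/3 = -1/3*14 = -14/3)
t = 25 (t = (-5)**2 = 25)
M(p) = -14*p/3
C = 1369/9 (C = (-12*(-1/18) - 13)**2 = (2/3 - 13)**2 = (-37/3)**2 = 1369/9 ≈ 152.11)
C*(-301 + M(t)) = 1369*(-301 - 14/3*25)/9 = 1369*(-301 - 350/3)/9 = (1369/9)*(-1253/3) = -1715357/27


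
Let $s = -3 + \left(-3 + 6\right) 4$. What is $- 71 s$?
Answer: $-639$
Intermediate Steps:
$s = 9$ ($s = -3 + 3 \cdot 4 = -3 + 12 = 9$)
$- 71 s = \left(-71\right) 9 = -639$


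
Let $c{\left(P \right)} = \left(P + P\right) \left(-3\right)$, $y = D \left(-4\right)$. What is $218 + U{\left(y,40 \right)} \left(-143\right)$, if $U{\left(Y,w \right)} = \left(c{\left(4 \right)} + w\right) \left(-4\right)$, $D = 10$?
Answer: $9370$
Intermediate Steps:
$y = -40$ ($y = 10 \left(-4\right) = -40$)
$c{\left(P \right)} = - 6 P$ ($c{\left(P \right)} = 2 P \left(-3\right) = - 6 P$)
$U{\left(Y,w \right)} = 96 - 4 w$ ($U{\left(Y,w \right)} = \left(\left(-6\right) 4 + w\right) \left(-4\right) = \left(-24 + w\right) \left(-4\right) = 96 - 4 w$)
$218 + U{\left(y,40 \right)} \left(-143\right) = 218 + \left(96 - 160\right) \left(-143\right) = 218 - -9152 = 218 + 9152 = 9370$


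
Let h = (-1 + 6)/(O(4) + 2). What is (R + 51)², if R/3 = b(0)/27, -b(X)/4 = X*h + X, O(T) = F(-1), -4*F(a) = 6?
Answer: 2601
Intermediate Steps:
F(a) = -3/2 (F(a) = -¼*6 = -3/2)
O(T) = -3/2
h = 10 (h = (-1 + 6)/(-3/2 + 2) = 5/(½) = 5*2 = 10)
b(X) = -44*X (b(X) = -4*(X*10 + X) = -4*(10*X + X) = -44*X)
R = 0 (R = 3*(-44*0/27) = 3*(0*(1/27)) = 3*0 = 0)
(R + 51)² = (0 + 51)² = 51² = 2601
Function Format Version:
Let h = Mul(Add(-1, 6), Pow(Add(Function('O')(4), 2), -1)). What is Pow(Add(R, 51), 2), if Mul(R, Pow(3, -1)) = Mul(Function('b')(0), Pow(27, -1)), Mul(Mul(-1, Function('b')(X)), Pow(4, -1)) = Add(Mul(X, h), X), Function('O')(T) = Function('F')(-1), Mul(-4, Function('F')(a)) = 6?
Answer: 2601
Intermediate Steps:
Function('F')(a) = Rational(-3, 2) (Function('F')(a) = Mul(Rational(-1, 4), 6) = Rational(-3, 2))
Function('O')(T) = Rational(-3, 2)
h = 10 (h = Mul(Add(-1, 6), Pow(Add(Rational(-3, 2), 2), -1)) = Mul(5, Pow(Rational(1, 2), -1)) = Mul(5, 2) = 10)
Function('b')(X) = Mul(-44, X) (Function('b')(X) = Mul(-4, Add(Mul(X, 10), X)) = Mul(-4, Add(Mul(10, X), X)) = Mul(-4, Mul(11, X)) = Mul(-44, X))
R = 0 (R = Mul(3, Mul(Mul(-44, 0), Pow(27, -1))) = Mul(3, Mul(0, Rational(1, 27))) = Mul(3, 0) = 0)
Pow(Add(R, 51), 2) = Pow(Add(0, 51), 2) = Pow(51, 2) = 2601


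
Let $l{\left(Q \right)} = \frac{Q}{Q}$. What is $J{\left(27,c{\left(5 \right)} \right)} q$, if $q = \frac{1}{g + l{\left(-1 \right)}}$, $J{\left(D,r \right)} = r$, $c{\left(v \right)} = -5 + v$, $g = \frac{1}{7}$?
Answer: $0$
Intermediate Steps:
$l{\left(Q \right)} = 1$
$g = \frac{1}{7} \approx 0.14286$
$q = \frac{7}{8}$ ($q = \frac{1}{\frac{1}{7} + 1} = \frac{1}{\frac{8}{7}} = \frac{7}{8} \approx 0.875$)
$J{\left(27,c{\left(5 \right)} \right)} q = \left(-5 + 5\right) \frac{7}{8} = 0 \cdot \frac{7}{8} = 0$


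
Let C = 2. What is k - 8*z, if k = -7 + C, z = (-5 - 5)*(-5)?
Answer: -405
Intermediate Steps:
z = 50 (z = -10*(-5) = 50)
k = -5 (k = -7 + 2 = -5)
k - 8*z = -5 - 8*50 = -5 - 400 = -405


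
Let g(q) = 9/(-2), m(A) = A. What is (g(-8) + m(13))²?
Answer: 289/4 ≈ 72.250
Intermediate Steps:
g(q) = -9/2 (g(q) = 9*(-½) = -9/2)
(g(-8) + m(13))² = (-9/2 + 13)² = (17/2)² = 289/4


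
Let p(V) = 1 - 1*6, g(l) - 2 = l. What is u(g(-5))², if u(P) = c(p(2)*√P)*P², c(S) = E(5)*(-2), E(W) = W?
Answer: 8100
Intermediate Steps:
g(l) = 2 + l
p(V) = -5 (p(V) = 1 - 6 = -5)
c(S) = -10 (c(S) = 5*(-2) = -10)
u(P) = -10*P²
u(g(-5))² = (-10*(2 - 5)²)² = (-10*(-3)²)² = (-10*9)² = (-90)² = 8100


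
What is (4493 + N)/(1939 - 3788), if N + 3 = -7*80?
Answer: -3930/1849 ≈ -2.1255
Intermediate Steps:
N = -563 (N = -3 - 7*80 = -3 - 560 = -563)
(4493 + N)/(1939 - 3788) = (4493 - 563)/(1939 - 3788) = 3930/(-1849) = 3930*(-1/1849) = -3930/1849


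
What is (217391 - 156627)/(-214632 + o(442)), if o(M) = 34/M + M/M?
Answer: -394966/1395101 ≈ -0.28311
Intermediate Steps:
o(M) = 1 + 34/M (o(M) = 34/M + 1 = 1 + 34/M)
(217391 - 156627)/(-214632 + o(442)) = (217391 - 156627)/(-214632 + (34 + 442)/442) = 60764/(-214632 + (1/442)*476) = 60764/(-214632 + 14/13) = 60764/(-2790202/13) = 60764*(-13/2790202) = -394966/1395101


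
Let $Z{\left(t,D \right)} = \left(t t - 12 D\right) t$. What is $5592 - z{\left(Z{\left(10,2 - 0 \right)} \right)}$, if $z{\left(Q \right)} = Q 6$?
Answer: $1032$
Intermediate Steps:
$Z{\left(t,D \right)} = t \left(t^{2} - 12 D\right)$ ($Z{\left(t,D \right)} = \left(t^{2} - 12 D\right) t = t \left(t^{2} - 12 D\right)$)
$z{\left(Q \right)} = 6 Q$
$5592 - z{\left(Z{\left(10,2 - 0 \right)} \right)} = 5592 - 6 \cdot 10 \left(10^{2} - 12 \left(2 - 0\right)\right) = 5592 - 6 \cdot 10 \left(100 - 12 \left(2 + 0\right)\right) = 5592 - 6 \cdot 10 \left(100 - 24\right) = 5592 - 6 \cdot 10 \cdot 76 = 5592 - 6 \cdot 760 = 5592 - 4560 = 1032$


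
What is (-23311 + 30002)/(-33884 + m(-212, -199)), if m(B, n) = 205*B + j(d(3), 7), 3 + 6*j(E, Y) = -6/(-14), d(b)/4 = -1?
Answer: -46837/541411 ≈ -0.086509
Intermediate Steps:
d(b) = -4 (d(b) = 4*(-1) = -4)
j(E, Y) = -3/7 (j(E, Y) = -½ + (-6/(-14))/6 = -½ + (-6*(-1/14))/6 = -½ + (⅙)*(3/7) = -½ + 1/14 = -3/7)
m(B, n) = -3/7 + 205*B (m(B, n) = 205*B - 3/7 = -3/7 + 205*B)
(-23311 + 30002)/(-33884 + m(-212, -199)) = (-23311 + 30002)/(-33884 + (-3/7 + 205*(-212))) = 6691/(-33884 + (-3/7 - 43460)) = 6691/(-33884 - 304223/7) = 6691/(-541411/7) = 6691*(-7/541411) = -46837/541411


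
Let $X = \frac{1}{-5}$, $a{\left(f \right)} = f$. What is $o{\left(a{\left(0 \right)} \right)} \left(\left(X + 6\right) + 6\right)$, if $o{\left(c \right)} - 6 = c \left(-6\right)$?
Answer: $\frac{354}{5} \approx 70.8$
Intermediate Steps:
$o{\left(c \right)} = 6 - 6 c$ ($o{\left(c \right)} = 6 + c \left(-6\right) = 6 - 6 c$)
$X = - \frac{1}{5} \approx -0.2$
$o{\left(a{\left(0 \right)} \right)} \left(\left(X + 6\right) + 6\right) = \left(6 - 0\right) \left(\left(- \frac{1}{5} + 6\right) + 6\right) = \left(6 + 0\right) \left(\frac{29}{5} + 6\right) = 6 \cdot \frac{59}{5} = \frac{354}{5}$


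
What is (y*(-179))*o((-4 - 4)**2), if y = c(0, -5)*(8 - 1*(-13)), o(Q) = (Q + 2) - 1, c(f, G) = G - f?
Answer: 1221675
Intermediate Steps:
o(Q) = 1 + Q (o(Q) = (2 + Q) - 1 = 1 + Q)
y = -105 (y = (-5 - 1*0)*(8 - 1*(-13)) = (-5 + 0)*(8 + 13) = -5*21 = -105)
(y*(-179))*o((-4 - 4)**2) = (-105*(-179))*(1 + (-4 - 4)**2) = 18795*(1 + (-8)**2) = 18795*(1 + 64) = 18795*65 = 1221675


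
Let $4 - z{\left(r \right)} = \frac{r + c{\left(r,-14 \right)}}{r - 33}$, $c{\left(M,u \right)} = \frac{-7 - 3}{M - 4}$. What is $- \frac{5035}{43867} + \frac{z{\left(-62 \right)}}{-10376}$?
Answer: $- \frac{164242866233}{1426939114920} \approx -0.1151$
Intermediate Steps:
$c{\left(M,u \right)} = - \frac{10}{-4 + M}$
$z{\left(r \right)} = 4 - \frac{r - \frac{10}{-4 + r}}{-33 + r}$ ($z{\left(r \right)} = 4 - \frac{r - \frac{10}{-4 + r}}{r - 33} = 4 - \frac{r - \frac{10}{-4 + r}}{-33 + r}$)
$- \frac{5035}{43867} + \frac{z{\left(-62 \right)}}{-10376} = - \frac{5035}{43867} + \frac{\frac{1}{-33 - 62} \frac{1}{-4 - 62} \left(10 + 3 \left(-44 - 62\right) \left(-4 - 62\right)\right)}{-10376} = \left(-5035\right) \frac{1}{43867} + \frac{10 + 3 \left(-106\right) \left(-66\right)}{\left(-95\right) \left(-66\right)} \left(- \frac{1}{10376}\right) = - \frac{5035}{43867} + \left(- \frac{1}{95}\right) \left(- \frac{1}{66}\right) \left(10 + 20988\right) \left(- \frac{1}{10376}\right) = - \frac{5035}{43867} + \left(- \frac{1}{95}\right) \left(- \frac{1}{66}\right) 20998 \left(- \frac{1}{10376}\right) = - \frac{5035}{43867} + \frac{10499}{3135} \left(- \frac{1}{10376}\right) = - \frac{5035}{43867} - \frac{10499}{32528760} = - \frac{164242866233}{1426939114920}$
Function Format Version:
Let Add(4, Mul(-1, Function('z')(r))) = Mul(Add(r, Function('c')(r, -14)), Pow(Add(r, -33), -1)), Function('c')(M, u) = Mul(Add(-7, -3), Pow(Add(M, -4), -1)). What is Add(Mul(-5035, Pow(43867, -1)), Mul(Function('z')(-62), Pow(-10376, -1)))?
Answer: Rational(-164242866233, 1426939114920) ≈ -0.11510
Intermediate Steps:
Function('c')(M, u) = Mul(-10, Pow(Add(-4, M), -1))
Function('z')(r) = Add(4, Mul(-1, Pow(Add(-33, r), -1), Add(r, Mul(-10, Pow(Add(-4, r), -1))))) (Function('z')(r) = Add(4, Mul(-1, Mul(Add(r, Mul(-10, Pow(Add(-4, r), -1))), Pow(Add(r, -33), -1)))) = Add(4, Mul(-1, Mul(Add(r, Mul(-10, Pow(Add(-4, r), -1))), Pow(Add(-33, r), -1)))) = Add(4, Mul(-1, Mul(Pow(Add(-33, r), -1), Add(r, Mul(-10, Pow(Add(-4, r), -1)))))) = Add(4, Mul(-1, Pow(Add(-33, r), -1), Add(r, Mul(-10, Pow(Add(-4, r), -1))))))
Add(Mul(-5035, Pow(43867, -1)), Mul(Function('z')(-62), Pow(-10376, -1))) = Add(Mul(-5035, Pow(43867, -1)), Mul(Mul(Pow(Add(-33, -62), -1), Pow(Add(-4, -62), -1), Add(10, Mul(3, Add(-44, -62), Add(-4, -62)))), Pow(-10376, -1))) = Add(Mul(-5035, Rational(1, 43867)), Mul(Mul(Pow(-95, -1), Pow(-66, -1), Add(10, Mul(3, -106, -66))), Rational(-1, 10376))) = Add(Rational(-5035, 43867), Mul(Mul(Rational(-1, 95), Rational(-1, 66), Add(10, 20988)), Rational(-1, 10376))) = Add(Rational(-5035, 43867), Mul(Mul(Rational(-1, 95), Rational(-1, 66), 20998), Rational(-1, 10376))) = Add(Rational(-5035, 43867), Mul(Rational(10499, 3135), Rational(-1, 10376))) = Add(Rational(-5035, 43867), Rational(-10499, 32528760)) = Rational(-164242866233, 1426939114920)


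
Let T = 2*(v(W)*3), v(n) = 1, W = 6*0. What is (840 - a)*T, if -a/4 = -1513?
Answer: -31272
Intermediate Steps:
W = 0
a = 6052 (a = -4*(-1513) = 6052)
T = 6 (T = 2*(1*3) = 2*3 = 6)
(840 - a)*T = (840 - 1*6052)*6 = (840 - 6052)*6 = -5212*6 = -31272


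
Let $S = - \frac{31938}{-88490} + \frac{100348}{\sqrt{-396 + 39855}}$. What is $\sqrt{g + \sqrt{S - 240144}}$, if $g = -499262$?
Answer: $\frac{\sqrt{-1521770148820082164175550 + 1745863455 \sqrt{1745863455} \sqrt{-419258003416749 + 4439897260 \sqrt{39459}}}}{1745863455} \approx 0.34641 + 706.58 i$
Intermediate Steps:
$S = \frac{15969}{44245} + \frac{100348 \sqrt{39459}}{39459}$ ($S = \left(-31938\right) \left(- \frac{1}{88490}\right) + \frac{100348}{\sqrt{39459}} = \frac{15969}{44245} + 100348 \frac{\sqrt{39459}}{39459} = \frac{15969}{44245} + \frac{100348 \sqrt{39459}}{39459} \approx 505.53$)
$\sqrt{g + \sqrt{S - 240144}} = \sqrt{-499262 + \sqrt{\left(\frac{15969}{44245} + \frac{100348 \sqrt{39459}}{39459}\right) - 240144}} = \sqrt{-499262 + \sqrt{- \frac{10625155311}{44245} + \frac{100348 \sqrt{39459}}{39459}}}$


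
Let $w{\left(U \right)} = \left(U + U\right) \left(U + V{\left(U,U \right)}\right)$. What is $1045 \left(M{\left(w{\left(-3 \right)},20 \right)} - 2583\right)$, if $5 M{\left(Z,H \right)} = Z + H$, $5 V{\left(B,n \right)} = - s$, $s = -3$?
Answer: $- \frac{13460227}{5} \approx -2.692 \cdot 10^{6}$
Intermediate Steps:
$V{\left(B,n \right)} = \frac{3}{5}$ ($V{\left(B,n \right)} = \frac{\left(-1\right) \left(-3\right)}{5} = \frac{1}{5} \cdot 3 = \frac{3}{5}$)
$w{\left(U \right)} = 2 U \left(\frac{3}{5} + U\right)$ ($w{\left(U \right)} = \left(U + U\right) \left(U + \frac{3}{5}\right) = 2 U \left(\frac{3}{5} + U\right)$)
$M{\left(Z,H \right)} = \frac{H}{5} + \frac{Z}{5}$ ($M{\left(Z,H \right)} = \frac{Z + H}{5} = \frac{H + Z}{5} = \frac{H}{5} + \frac{Z}{5}$)
$1045 \left(M{\left(w{\left(-3 \right)},20 \right)} - 2583\right) = 1045 \left(\left(\frac{1}{5} \cdot 20 + \frac{\frac{2}{5} \left(-3\right) \left(3 + 5 \left(-3\right)\right)}{5}\right) - 2583\right) = 1045 \left(\left(4 + \frac{\frac{2}{5} \left(-3\right) \left(3 - 15\right)}{5}\right) - 2583\right) = 1045 \left(\left(4 + \frac{\frac{2}{5} \left(-3\right) \left(-12\right)}{5}\right) - 2583\right) = 1045 \left(\left(4 + \frac{1}{5} \cdot \frac{72}{5}\right) - 2583\right) = 1045 \left(\left(4 + \frac{72}{25}\right) - 2583\right) = 1045 \left(\frac{172}{25} - 2583\right) = 1045 \left(- \frac{64403}{25}\right) = - \frac{13460227}{5}$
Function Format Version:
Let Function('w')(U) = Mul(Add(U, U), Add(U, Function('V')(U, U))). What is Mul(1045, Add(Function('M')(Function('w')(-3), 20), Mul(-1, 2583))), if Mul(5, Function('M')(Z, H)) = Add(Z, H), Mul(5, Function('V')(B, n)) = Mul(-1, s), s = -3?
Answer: Rational(-13460227, 5) ≈ -2.6920e+6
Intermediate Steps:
Function('V')(B, n) = Rational(3, 5) (Function('V')(B, n) = Mul(Rational(1, 5), Mul(-1, -3)) = Mul(Rational(1, 5), 3) = Rational(3, 5))
Function('w')(U) = Mul(2, U, Add(Rational(3, 5), U)) (Function('w')(U) = Mul(Add(U, U), Add(U, Rational(3, 5))) = Mul(Mul(2, U), Add(Rational(3, 5), U)) = Mul(2, U, Add(Rational(3, 5), U)))
Function('M')(Z, H) = Add(Mul(Rational(1, 5), H), Mul(Rational(1, 5), Z)) (Function('M')(Z, H) = Mul(Rational(1, 5), Add(Z, H)) = Mul(Rational(1, 5), Add(H, Z)) = Add(Mul(Rational(1, 5), H), Mul(Rational(1, 5), Z)))
Mul(1045, Add(Function('M')(Function('w')(-3), 20), Mul(-1, 2583))) = Mul(1045, Add(Add(Mul(Rational(1, 5), 20), Mul(Rational(1, 5), Mul(Rational(2, 5), -3, Add(3, Mul(5, -3))))), Mul(-1, 2583))) = Mul(1045, Add(Add(4, Mul(Rational(1, 5), Mul(Rational(2, 5), -3, Add(3, -15)))), -2583)) = Mul(1045, Add(Add(4, Mul(Rational(1, 5), Mul(Rational(2, 5), -3, -12))), -2583)) = Mul(1045, Add(Add(4, Mul(Rational(1, 5), Rational(72, 5))), -2583)) = Mul(1045, Add(Add(4, Rational(72, 25)), -2583)) = Mul(1045, Add(Rational(172, 25), -2583)) = Mul(1045, Rational(-64403, 25)) = Rational(-13460227, 5)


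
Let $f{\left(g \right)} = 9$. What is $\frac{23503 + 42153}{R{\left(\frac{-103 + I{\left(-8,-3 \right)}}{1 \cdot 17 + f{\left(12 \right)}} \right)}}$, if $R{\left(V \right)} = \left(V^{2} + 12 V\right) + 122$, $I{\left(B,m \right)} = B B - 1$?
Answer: $\frac{5547932}{8949} \approx 619.95$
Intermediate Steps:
$I{\left(B,m \right)} = -1 + B^{2}$ ($I{\left(B,m \right)} = B^{2} - 1 = -1 + B^{2}$)
$R{\left(V \right)} = 122 + V^{2} + 12 V$
$\frac{23503 + 42153}{R{\left(\frac{-103 + I{\left(-8,-3 \right)}}{1 \cdot 17 + f{\left(12 \right)}} \right)}} = \frac{23503 + 42153}{122 + \left(\frac{-103 - \left(1 - \left(-8\right)^{2}\right)}{1 \cdot 17 + 9}\right)^{2} + 12 \frac{-103 - \left(1 - \left(-8\right)^{2}\right)}{1 \cdot 17 + 9}} = \frac{65656}{122 + \left(\frac{-103 + \left(-1 + 64\right)}{17 + 9}\right)^{2} + 12 \frac{-103 + \left(-1 + 64\right)}{17 + 9}} = \frac{65656}{122 + \left(\frac{-103 + 63}{26}\right)^{2} + 12 \frac{-103 + 63}{26}} = \frac{65656}{122 + \left(\left(-40\right) \frac{1}{26}\right)^{2} + 12 \left(\left(-40\right) \frac{1}{26}\right)} = \frac{65656}{122 + \left(- \frac{20}{13}\right)^{2} + 12 \left(- \frac{20}{13}\right)} = \frac{65656}{122 + \frac{400}{169} - \frac{240}{13}} = \frac{65656}{\frac{17898}{169}} = 65656 \cdot \frac{169}{17898} = \frac{5547932}{8949}$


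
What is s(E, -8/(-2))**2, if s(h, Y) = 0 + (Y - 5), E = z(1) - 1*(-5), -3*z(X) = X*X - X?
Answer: 1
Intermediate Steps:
z(X) = -X**2/3 + X/3 (z(X) = -(X*X - X)/3 = -(X**2 - X)/3 = -X**2/3 + X/3)
E = 5 (E = (1/3)*1*(1 - 1*1) - 1*(-5) = (1/3)*1*(1 - 1) + 5 = (1/3)*1*0 + 5 = 0 + 5 = 5)
s(h, Y) = -5 + Y (s(h, Y) = 0 + (-5 + Y) = -5 + Y)
s(E, -8/(-2))**2 = (-5 - 8/(-2))**2 = (-5 - 8*(-1/2))**2 = (-5 + 4)**2 = (-1)**2 = 1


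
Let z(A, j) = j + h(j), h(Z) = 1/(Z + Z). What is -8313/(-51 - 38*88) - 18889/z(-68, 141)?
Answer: -17753589891/134995385 ≈ -131.51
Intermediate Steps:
h(Z) = 1/(2*Z)
z(A, j) = j + 1/(2*j)
-8313/(-51 - 38*88) - 18889/z(-68, 141) = -8313/(-51 - 38*88) - 18889/(141 + (1/2)/141) = -8313/(-51 - 3344) - 18889/(141 + (1/2)*(1/141)) = -8313/(-3395) - 18889/(141 + 1/282) = -8313*(-1/3395) - 18889/39763/282 = 8313/3395 - 18889*282/39763 = 8313/3395 - 5326698/39763 = -17753589891/134995385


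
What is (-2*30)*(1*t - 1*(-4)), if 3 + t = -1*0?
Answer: -60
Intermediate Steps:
t = -3 (t = -3 - 1*0 = -3 + 0 = -3)
(-2*30)*(1*t - 1*(-4)) = (-2*30)*(1*(-3) - 1*(-4)) = -60*(-3 + 4) = -60*1 = -60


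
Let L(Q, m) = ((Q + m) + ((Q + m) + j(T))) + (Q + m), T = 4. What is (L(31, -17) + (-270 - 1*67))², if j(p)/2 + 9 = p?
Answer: 93025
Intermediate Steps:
j(p) = -18 + 2*p
L(Q, m) = -10 + 3*Q + 3*m (L(Q, m) = ((Q + m) + ((Q + m) + (-18 + 2*4))) + (Q + m) = ((Q + m) + ((Q + m) + (-18 + 8))) + (Q + m) = ((Q + m) + ((Q + m) - 10)) + (Q + m) = ((Q + m) + (-10 + Q + m)) + (Q + m) = (-10 + 2*Q + 2*m) + (Q + m) = -10 + 3*Q + 3*m)
(L(31, -17) + (-270 - 1*67))² = ((-10 + 3*31 + 3*(-17)) + (-270 - 1*67))² = ((-10 + 93 - 51) + (-270 - 67))² = (32 - 337)² = (-305)² = 93025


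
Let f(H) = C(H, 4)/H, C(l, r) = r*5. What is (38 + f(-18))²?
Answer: 110224/81 ≈ 1360.8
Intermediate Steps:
C(l, r) = 5*r
f(H) = 20/H (f(H) = (5*4)/H = 20/H)
(38 + f(-18))² = (38 + 20/(-18))² = (38 + 20*(-1/18))² = (38 - 10/9)² = (332/9)² = 110224/81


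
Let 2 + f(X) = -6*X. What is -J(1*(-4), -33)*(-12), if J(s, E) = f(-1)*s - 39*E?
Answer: 15252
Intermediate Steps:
f(X) = -2 - 6*X
J(s, E) = -39*E + 4*s (J(s, E) = (-2 - 6*(-1))*s - 39*E = (-2 + 6)*s - 39*E = 4*s - 39*E = -39*E + 4*s)
-J(1*(-4), -33)*(-12) = -(-39*(-33) + 4*(1*(-4)))*(-12) = -(1287 + 4*(-4))*(-12) = -(1287 - 16)*(-12) = -1271*(-12) = -1*(-15252) = 15252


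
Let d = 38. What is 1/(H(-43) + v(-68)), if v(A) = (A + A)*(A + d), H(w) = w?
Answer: 1/4037 ≈ 0.00024771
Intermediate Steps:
v(A) = 2*A*(38 + A) (v(A) = (A + A)*(A + 38) = (2*A)*(38 + A) = 2*A*(38 + A))
1/(H(-43) + v(-68)) = 1/(-43 + 2*(-68)*(38 - 68)) = 1/(-43 + 2*(-68)*(-30)) = 1/(-43 + 4080) = 1/4037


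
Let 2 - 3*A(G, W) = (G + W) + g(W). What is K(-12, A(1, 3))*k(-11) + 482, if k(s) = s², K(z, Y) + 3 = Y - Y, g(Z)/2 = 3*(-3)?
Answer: 119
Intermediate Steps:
g(Z) = -18 (g(Z) = 2*(3*(-3)) = 2*(-9) = -18)
A(G, W) = 20/3 - G/3 - W/3 (A(G, W) = ⅔ - ((G + W) - 18)/3 = ⅔ - (-18 + G + W)/3 = ⅔ + (6 - G/3 - W/3) = 20/3 - G/3 - W/3)
K(z, Y) = -3 (K(z, Y) = -3 + (Y - Y) = -3 + 0 = -3)
K(-12, A(1, 3))*k(-11) + 482 = -3*(-11)² + 482 = -3*121 + 482 = -363 + 482 = 119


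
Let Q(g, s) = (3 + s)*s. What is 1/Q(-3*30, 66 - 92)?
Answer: 1/598 ≈ 0.0016722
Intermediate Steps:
Q(g, s) = s*(3 + s)
1/Q(-3*30, 66 - 92) = 1/((66 - 92)*(3 + (66 - 92))) = 1/(-26*(3 - 26)) = 1/(-26*(-23)) = 1/598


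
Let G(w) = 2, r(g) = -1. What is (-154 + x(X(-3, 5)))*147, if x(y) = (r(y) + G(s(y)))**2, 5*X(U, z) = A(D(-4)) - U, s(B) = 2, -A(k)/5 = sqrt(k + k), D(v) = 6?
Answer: -22491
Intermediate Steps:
A(k) = -5*sqrt(2)*sqrt(k) (A(k) = -5*sqrt(k + k) = -5*sqrt(2)*sqrt(k))
X(U, z) = -2*sqrt(3) - U/5 (X(U, z) = (-5*sqrt(2)*sqrt(6) - U)/5 = (-10*sqrt(3) - U)/5 = (-U - 10*sqrt(3))/5 = -2*sqrt(3) - U/5)
x(y) = 1 (x(y) = (-1 + 2)**2 = 1**2 = 1)
(-154 + x(X(-3, 5)))*147 = (-154 + 1)*147 = -153*147 = -22491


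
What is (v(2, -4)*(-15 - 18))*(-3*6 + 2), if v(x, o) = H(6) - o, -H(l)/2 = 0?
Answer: 2112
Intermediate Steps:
H(l) = 0 (H(l) = -2*0 = 0)
v(x, o) = -o (v(x, o) = 0 - o = -o)
(v(2, -4)*(-15 - 18))*(-3*6 + 2) = ((-1*(-4))*(-15 - 18))*(-3*6 + 2) = (4*(-33))*(-18 + 2) = -132*(-16) = 2112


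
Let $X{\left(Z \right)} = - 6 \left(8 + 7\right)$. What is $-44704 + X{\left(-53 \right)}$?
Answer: $-44794$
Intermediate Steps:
$X{\left(Z \right)} = -90$ ($X{\left(Z \right)} = \left(-6\right) 15 = -90$)
$-44704 + X{\left(-53 \right)} = -44704 - 90 = -44794$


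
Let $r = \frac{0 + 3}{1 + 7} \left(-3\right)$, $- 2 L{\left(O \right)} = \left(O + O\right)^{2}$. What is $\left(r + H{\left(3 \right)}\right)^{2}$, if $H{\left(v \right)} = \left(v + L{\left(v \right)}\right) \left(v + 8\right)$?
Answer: $\frac{1766241}{64} \approx 27598.0$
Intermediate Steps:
$L{\left(O \right)} = - 2 O^{2}$ ($L{\left(O \right)} = - \frac{\left(O + O\right)^{2}}{2} = - \frac{\left(2 O\right)^{2}}{2} = - \frac{4 O^{2}}{2} = - 2 O^{2}$)
$H{\left(v \right)} = \left(8 + v\right) \left(v - 2 v^{2}\right)$ ($H{\left(v \right)} = \left(v - 2 v^{2}\right) \left(v + 8\right) = \left(v - 2 v^{2}\right) \left(8 + v\right) = \left(8 + v\right) \left(v - 2 v^{2}\right)$)
$r = - \frac{9}{8}$ ($r = \frac{3}{8} \left(-3\right) = - \frac{9}{8} \approx -1.125$)
$\left(r + H{\left(3 \right)}\right)^{2} = \left(- \frac{9}{8} + 3 \left(8 - 45 - 2 \cdot 3^{2}\right)\right)^{2} = \left(- \frac{9}{8} + 3 \left(8 - 45 - 18\right)\right)^{2} = \left(- \frac{9}{8} + 3 \left(-55\right)\right)^{2} = \left(- \frac{9}{8} - 165\right)^{2} = \left(- \frac{1329}{8}\right)^{2} = \frac{1766241}{64}$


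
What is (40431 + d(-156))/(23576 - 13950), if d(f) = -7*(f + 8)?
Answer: 41467/9626 ≈ 4.3078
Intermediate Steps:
d(f) = -56 - 7*f (d(f) = -7*(8 + f) = -56 - 7*f)
(40431 + d(-156))/(23576 - 13950) = (40431 + (-56 - 7*(-156)))/(23576 - 13950) = (40431 + (-56 + 1092))/9626 = (40431 + 1036)*(1/9626) = 41467*(1/9626) = 41467/9626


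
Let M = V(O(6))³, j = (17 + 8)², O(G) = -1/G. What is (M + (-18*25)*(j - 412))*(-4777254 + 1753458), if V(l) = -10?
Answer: 292854642600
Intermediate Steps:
j = 625 (j = 25² = 625)
M = -1000 (M = (-10)³ = -1000)
(M + (-18*25)*(j - 412))*(-4777254 + 1753458) = (-1000 + (-18*25)*(625 - 412))*(-4777254 + 1753458) = (-1000 - 450*213)*(-3023796) = (-1000 - 95850)*(-3023796) = -96850*(-3023796) = 292854642600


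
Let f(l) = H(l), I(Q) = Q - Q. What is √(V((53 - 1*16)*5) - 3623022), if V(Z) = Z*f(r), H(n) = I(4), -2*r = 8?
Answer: 39*I*√2382 ≈ 1903.4*I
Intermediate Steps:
r = -4 (r = -½*8 = -4)
I(Q) = 0
H(n) = 0
f(l) = 0
V(Z) = 0 (V(Z) = Z*0 = 0)
√(V((53 - 1*16)*5) - 3623022) = √(0 - 3623022) = √(-3623022) = 39*I*√2382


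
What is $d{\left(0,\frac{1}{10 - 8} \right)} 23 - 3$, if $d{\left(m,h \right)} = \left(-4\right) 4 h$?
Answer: $-187$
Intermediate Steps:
$d{\left(m,h \right)} = - 16 h$
$d{\left(0,\frac{1}{10 - 8} \right)} 23 - 3 = - \frac{16}{10 - 8} \cdot 23 - 3 = - \frac{16}{2} \cdot 23 - 3 = \left(-16\right) \frac{1}{2} \cdot 23 - 3 = \left(-8\right) 23 - 3 = -184 - 3 = -187$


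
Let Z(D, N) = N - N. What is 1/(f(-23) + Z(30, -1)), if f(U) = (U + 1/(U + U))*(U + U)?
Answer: 1/1059 ≈ 0.00094429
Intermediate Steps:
Z(D, N) = 0
f(U) = 2*U*(U + 1/(2*U)) (f(U) = (U + 1/(2*U))*(2*U) = 2*U*(U + 1/(2*U)))
1/(f(-23) + Z(30, -1)) = 1/((1 + 2*(-23)²) + 0) = 1/((1 + 2*529) + 0) = 1/((1 + 1058) + 0) = 1/(1059 + 0) = 1/1059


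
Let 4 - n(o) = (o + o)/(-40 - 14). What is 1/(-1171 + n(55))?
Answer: -27/31454 ≈ -0.00085840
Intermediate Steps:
n(o) = 4 + o/27 (n(o) = 4 - (o + o)/(-40 - 14) = 4 - 2*o/(-54) = 4 - 2*o*(-1)/54 = 4 - (-1)*o/27 = 4 + o/27)
1/(-1171 + n(55)) = 1/(-1171 + (4 + (1/27)*55)) = 1/(-1171 + (4 + 55/27)) = 1/(-1171 + 163/27) = 1/(-31454/27) = -27/31454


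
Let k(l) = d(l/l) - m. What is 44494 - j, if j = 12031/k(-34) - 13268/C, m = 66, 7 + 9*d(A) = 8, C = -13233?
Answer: 350576925569/7847169 ≈ 44676.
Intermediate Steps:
d(A) = ⅑ (d(A) = -7/9 + (⅑)*8 = -7/9 + 8/9 = ⅑)
k(l) = -593/9 (k(l) = ⅑ - 1*66 = ⅑ - 66 = -593/9)
j = -1424988083/7847169 (j = 12031/(-593/9) - 13268/(-13233) = 12031*(-9/593) - 13268*(-1/13233) = -108279/593 + 13268/13233 = -1424988083/7847169 ≈ -181.59)
44494 - j = 44494 - 1*(-1424988083/7847169) = 44494 + 1424988083/7847169 = 350576925569/7847169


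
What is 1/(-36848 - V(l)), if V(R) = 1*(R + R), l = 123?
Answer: -1/37094 ≈ -2.6959e-5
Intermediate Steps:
V(R) = 2*R (V(R) = 1*(2*R) = 2*R)
1/(-36848 - V(l)) = 1/(-36848 - 2*123) = 1/(-36848 - 1*246) = 1/(-36848 - 246) = 1/(-37094) = -1/37094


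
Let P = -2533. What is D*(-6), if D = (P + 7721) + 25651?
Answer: -185034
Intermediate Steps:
D = 30839 (D = (-2533 + 7721) + 25651 = 5188 + 25651 = 30839)
D*(-6) = 30839*(-6) = -185034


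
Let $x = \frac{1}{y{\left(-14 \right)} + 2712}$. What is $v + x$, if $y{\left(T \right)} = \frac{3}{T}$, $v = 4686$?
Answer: $\frac{177904004}{37965} \approx 4686.0$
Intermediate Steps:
$x = \frac{14}{37965}$ ($x = \frac{1}{\frac{3}{-14} + 2712} = \frac{1}{3 \left(- \frac{1}{14}\right) + 2712} = \frac{1}{- \frac{3}{14} + 2712} = \frac{1}{\frac{37965}{14}} = \frac{14}{37965} \approx 0.00036876$)
$v + x = 4686 + \frac{14}{37965} = \frac{177904004}{37965}$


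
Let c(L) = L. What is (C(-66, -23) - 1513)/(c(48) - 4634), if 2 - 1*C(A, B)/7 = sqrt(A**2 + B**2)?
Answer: 1499/4586 + 7*sqrt(4885)/4586 ≈ 0.43355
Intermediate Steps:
C(A, B) = 14 - 7*sqrt(A**2 + B**2)
(C(-66, -23) - 1513)/(c(48) - 4634) = ((14 - 7*sqrt((-66)**2 + (-23)**2)) - 1513)/(48 - 4634) = ((14 - 7*sqrt(4356 + 529)) - 1513)/(-4586) = ((14 - 7*sqrt(4885)) - 1513)*(-1/4586) = (-1499 - 7*sqrt(4885))*(-1/4586) = 1499/4586 + 7*sqrt(4885)/4586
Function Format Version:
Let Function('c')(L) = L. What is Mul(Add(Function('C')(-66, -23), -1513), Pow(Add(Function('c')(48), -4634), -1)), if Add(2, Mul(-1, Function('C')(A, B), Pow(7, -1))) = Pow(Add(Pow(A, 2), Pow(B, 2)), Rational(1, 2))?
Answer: Add(Rational(1499, 4586), Mul(Rational(7, 4586), Pow(4885, Rational(1, 2)))) ≈ 0.43355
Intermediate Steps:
Function('C')(A, B) = Add(14, Mul(-7, Pow(Add(Pow(A, 2), Pow(B, 2)), Rational(1, 2))))
Mul(Add(Function('C')(-66, -23), -1513), Pow(Add(Function('c')(48), -4634), -1)) = Mul(Add(Add(14, Mul(-7, Pow(Add(Pow(-66, 2), Pow(-23, 2)), Rational(1, 2)))), -1513), Pow(Add(48, -4634), -1)) = Mul(Add(Add(14, Mul(-7, Pow(Add(4356, 529), Rational(1, 2)))), -1513), Pow(-4586, -1)) = Mul(Add(Add(14, Mul(-7, Pow(4885, Rational(1, 2)))), -1513), Rational(-1, 4586)) = Mul(Add(-1499, Mul(-7, Pow(4885, Rational(1, 2)))), Rational(-1, 4586)) = Add(Rational(1499, 4586), Mul(Rational(7, 4586), Pow(4885, Rational(1, 2))))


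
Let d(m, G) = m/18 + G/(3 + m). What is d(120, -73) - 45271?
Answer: -1855862/41 ≈ -45265.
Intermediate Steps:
d(m, G) = m/18 + G/(3 + m) (d(m, G) = m*(1/18) + G/(3 + m) = m/18 + G/(3 + m))
d(120, -73) - 45271 = (-73 + (⅙)*120 + (1/18)*120²)/(3 + 120) - 45271 = (-73 + 20 + (1/18)*14400)/123 - 45271 = (-73 + 20 + 800)/123 - 45271 = (1/123)*747 - 45271 = 249/41 - 45271 = -1855862/41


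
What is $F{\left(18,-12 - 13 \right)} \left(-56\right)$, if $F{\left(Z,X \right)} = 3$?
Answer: $-168$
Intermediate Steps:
$F{\left(18,-12 - 13 \right)} \left(-56\right) = 3 \left(-56\right) = -168$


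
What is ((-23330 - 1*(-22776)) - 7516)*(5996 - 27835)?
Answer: 176240730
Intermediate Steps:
((-23330 - 1*(-22776)) - 7516)*(5996 - 27835) = ((-23330 + 22776) - 7516)*(-21839) = (-554 - 7516)*(-21839) = -8070*(-21839) = 176240730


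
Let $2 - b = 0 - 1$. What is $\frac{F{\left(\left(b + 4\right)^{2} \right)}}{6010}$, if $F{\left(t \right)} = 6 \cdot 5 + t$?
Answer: $\frac{79}{6010} \approx 0.013145$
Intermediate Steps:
$b = 3$ ($b = 2 - \left(0 - 1\right) = 2 - -1 = 2 + 1 = 3$)
$F{\left(t \right)} = 30 + t$
$\frac{F{\left(\left(b + 4\right)^{2} \right)}}{6010} = \frac{30 + \left(3 + 4\right)^{2}}{6010} = \left(30 + 7^{2}\right) \frac{1}{6010} = \left(30 + 49\right) \frac{1}{6010} = 79 \cdot \frac{1}{6010} = \frac{79}{6010}$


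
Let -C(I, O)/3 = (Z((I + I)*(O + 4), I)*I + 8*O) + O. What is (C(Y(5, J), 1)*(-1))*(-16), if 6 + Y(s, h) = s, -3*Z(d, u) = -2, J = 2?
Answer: -400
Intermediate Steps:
Z(d, u) = ⅔ (Z(d, u) = -⅓*(-2) = ⅔)
Y(s, h) = -6 + s
C(I, O) = -27*O - 2*I (C(I, O) = -3*((2*I/3 + 8*O) + O) = -3*((8*O + 2*I/3) + O) = -3*(9*O + 2*I/3) = -27*O - 2*I)
(C(Y(5, J), 1)*(-1))*(-16) = ((-27*1 - 2*(-6 + 5))*(-1))*(-16) = ((-27 - 2*(-1))*(-1))*(-16) = ((-27 + 2)*(-1))*(-16) = -25*(-1)*(-16) = 25*(-16) = -400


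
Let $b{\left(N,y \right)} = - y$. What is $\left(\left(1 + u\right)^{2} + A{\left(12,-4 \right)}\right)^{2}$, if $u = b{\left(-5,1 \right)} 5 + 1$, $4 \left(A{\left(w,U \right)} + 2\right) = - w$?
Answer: $16$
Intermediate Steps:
$A{\left(w,U \right)} = -2 - \frac{w}{4}$ ($A{\left(w,U \right)} = -2 + \frac{\left(-1\right) w}{4} = -2 - \frac{w}{4}$)
$u = -4$ ($u = \left(-1\right) 1 \cdot 5 + 1 = \left(-1\right) 5 + 1 = -5 + 1 = -4$)
$\left(\left(1 + u\right)^{2} + A{\left(12,-4 \right)}\right)^{2} = \left(\left(1 - 4\right)^{2} - 5\right)^{2} = \left(\left(-3\right)^{2} - 5\right)^{2} = \left(9 - 5\right)^{2} = 4^{2} = 16$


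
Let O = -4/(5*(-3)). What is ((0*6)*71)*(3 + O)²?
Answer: 0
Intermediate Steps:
O = 4/15 (O = -4/(-15) = -4*(-1/15) = 4/15 ≈ 0.26667)
((0*6)*71)*(3 + O)² = ((0*6)*71)*(3 + 4/15)² = (0*71)*(49/15)² = 0*(2401/225) = 0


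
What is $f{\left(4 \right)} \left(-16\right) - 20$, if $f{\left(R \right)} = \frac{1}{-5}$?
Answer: $- \frac{84}{5} \approx -16.8$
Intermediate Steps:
$f{\left(R \right)} = - \frac{1}{5}$
$f{\left(4 \right)} \left(-16\right) - 20 = \left(- \frac{1}{5}\right) \left(-16\right) - 20 = \frac{16}{5} - 20 = - \frac{84}{5}$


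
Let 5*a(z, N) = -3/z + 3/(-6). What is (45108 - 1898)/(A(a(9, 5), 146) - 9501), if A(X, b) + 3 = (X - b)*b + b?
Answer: -25926/18419 ≈ -1.4076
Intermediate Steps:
a(z, N) = -⅒ - 3/(5*z) (a(z, N) = (-3/z + 3/(-6))/5 = (-3/z + 3*(-⅙))/5 = (-3/z - ½)/5 = (-½ - 3/z)/5 = -⅒ - 3/(5*z))
A(X, b) = -3 + b + b*(X - b) (A(X, b) = -3 + ((X - b)*b + b) = -3 + (b*(X - b) + b) = -3 + (b + b*(X - b)) = -3 + b + b*(X - b))
(45108 - 1898)/(A(a(9, 5), 146) - 9501) = (45108 - 1898)/((-3 + 146 - 1*146² + ((⅒)*(-6 - 1*9)/9)*146) - 9501) = 43210/((-3 + 146 - 1*21316 + ((⅒)*(⅑)*(-6 - 9))*146) - 9501) = 43210/((-3 + 146 - 21316 + ((⅒)*(⅑)*(-15))*146) - 9501) = 43210/((-3 + 146 - 21316 - ⅙*146) - 9501) = 43210/((-3 + 146 - 21316 - 73/3) - 9501) = 43210/(-63592/3 - 9501) = 43210/(-92095/3) = 43210*(-3/92095) = -25926/18419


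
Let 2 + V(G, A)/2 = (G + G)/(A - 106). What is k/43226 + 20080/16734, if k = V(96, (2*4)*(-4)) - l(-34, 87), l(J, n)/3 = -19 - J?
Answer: 9971782823/8318454666 ≈ 1.1988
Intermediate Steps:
l(J, n) = -57 - 3*J (l(J, n) = 3*(-19 - J) = -57 - 3*J)
V(G, A) = -4 + 4*G/(-106 + A) (V(G, A) = -4 + 2*((G + G)/(A - 106)) = -4 + 2*((2*G)/(-106 + A)) = -4 + 2*(2*G/(-106 + A)) = -4 + 4*G/(-106 + A))
k = -1191/23 (k = 4*(106 + 96 - 2*4*(-4))/(-106 + (2*4)*(-4)) - (-57 - 3*(-34)) = 4*(106 + 96 - 8*(-4))/(-106 + 8*(-4)) - (-57 + 102) = 4*(106 + 96 - 1*(-32))/(-106 - 32) - 1*45 = 4*(106 + 96 + 32)/(-138) - 45 = 4*(-1/138)*234 - 45 = -156/23 - 45 = -1191/23 ≈ -51.783)
k/43226 + 20080/16734 = -1191/23/43226 + 20080/16734 = -1191/23*1/43226 + 20080*(1/16734) = -1191/994198 + 10040/8367 = 9971782823/8318454666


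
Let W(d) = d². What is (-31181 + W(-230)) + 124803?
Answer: 146522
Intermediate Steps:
(-31181 + W(-230)) + 124803 = (-31181 + (-230)²) + 124803 = (-31181 + 52900) + 124803 = 21719 + 124803 = 146522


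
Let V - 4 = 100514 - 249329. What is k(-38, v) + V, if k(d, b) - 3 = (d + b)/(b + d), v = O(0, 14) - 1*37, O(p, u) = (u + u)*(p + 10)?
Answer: -148807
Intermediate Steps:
O(p, u) = 2*u*(10 + p) (O(p, u) = (2*u)*(10 + p) = 2*u*(10 + p))
v = 243 (v = 2*14*(10 + 0) - 1*37 = 2*14*10 - 37 = 280 - 37 = 243)
k(d, b) = 4 (k(d, b) = 3 + (d + b)/(b + d) = 3 + (b + d)/(b + d) = 3 + 1 = 4)
V = -148811 (V = 4 + (100514 - 249329) = 4 - 148815 = -148811)
k(-38, v) + V = 4 - 148811 = -148807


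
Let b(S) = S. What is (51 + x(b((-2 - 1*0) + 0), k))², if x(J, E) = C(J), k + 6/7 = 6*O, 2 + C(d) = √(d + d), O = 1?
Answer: 2397 + 196*I ≈ 2397.0 + 196.0*I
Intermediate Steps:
C(d) = -2 + √2*√d (C(d) = -2 + √(d + d) = -2 + √(2*d) = -2 + √2*√d)
k = 36/7 (k = -6/7 + 6*1 = -6/7 + 6 = 36/7 ≈ 5.1429)
x(J, E) = -2 + √2*√J
(51 + x(b((-2 - 1*0) + 0), k))² = (51 + (-2 + √2*√((-2 - 1*0) + 0)))² = (51 + (-2 + √2*√((-2 + 0) + 0)))² = (51 + (-2 + √2*√(-2 + 0)))² = (51 + (-2 + √2*√(-2)))² = (51 + (-2 + √2*(I*√2)))² = (51 + (-2 + 2*I))² = (49 + 2*I)²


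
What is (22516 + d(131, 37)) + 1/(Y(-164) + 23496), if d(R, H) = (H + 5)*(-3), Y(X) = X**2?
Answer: 1128276881/50392 ≈ 22390.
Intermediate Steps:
d(R, H) = -15 - 3*H (d(R, H) = (5 + H)*(-3) = -15 - 3*H)
(22516 + d(131, 37)) + 1/(Y(-164) + 23496) = (22516 + (-15 - 3*37)) + 1/((-164)**2 + 23496) = (22516 + (-15 - 111)) + 1/(26896 + 23496) = (22516 - 126) + 1/50392 = 22390 + 1/50392 = 1128276881/50392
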